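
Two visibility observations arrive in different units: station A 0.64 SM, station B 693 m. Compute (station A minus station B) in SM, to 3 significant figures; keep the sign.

0.209 SM

station B: 693 m = 0.43061 SM.
Difference: 0.64000 − 0.43061 = 0.209 SM.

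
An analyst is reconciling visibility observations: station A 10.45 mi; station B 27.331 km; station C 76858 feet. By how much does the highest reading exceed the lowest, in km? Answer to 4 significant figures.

station A: 10.45 SM = 16.8176 km.
station C: 76858 ft = 23.4263 km.
Spread: 27.3310 − 16.8176 = 10.51 km.

10.51 km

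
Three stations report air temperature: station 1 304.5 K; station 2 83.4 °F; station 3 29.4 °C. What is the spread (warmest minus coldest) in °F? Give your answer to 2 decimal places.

station 1: 304.5 K = 31.350 °C.
station 2: 83.4 °F = 28.556 °C.
Spread: 31.350 − 28.556 = 2.794 °C = 5.03 °F.

5.03 °F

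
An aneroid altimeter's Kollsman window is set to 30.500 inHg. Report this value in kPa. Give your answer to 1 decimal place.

1 inHg = 3.38639 kPa, so 30.500 × 3.38639 = 103.3 kPa.

103.3 kPa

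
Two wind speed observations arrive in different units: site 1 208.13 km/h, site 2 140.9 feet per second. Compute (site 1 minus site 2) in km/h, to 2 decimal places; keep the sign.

site 2: 140.9 ft/s = 154.6068 km/h.
Difference: 208.1300 − 154.6068 = 53.52 km/h.

53.52 km/h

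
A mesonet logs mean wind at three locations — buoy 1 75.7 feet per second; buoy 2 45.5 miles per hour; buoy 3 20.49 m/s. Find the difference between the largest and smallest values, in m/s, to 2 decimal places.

2.73 m/s

buoy 1: 75.7 ft/s = 23.0734 m/s.
buoy 2: 45.5 mph = 20.3403 m/s.
Spread: 23.0734 − 20.3403 = 2.73 m/s.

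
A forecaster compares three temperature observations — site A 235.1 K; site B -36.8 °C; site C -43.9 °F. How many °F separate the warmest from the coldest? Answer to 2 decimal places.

9.66 °F

site A: 235.1 K = -38.050 °C.
site C: -43.9 °F = -42.167 °C.
Spread: (-36.800) − (-42.167) = 5.367 °C = 9.66 °F.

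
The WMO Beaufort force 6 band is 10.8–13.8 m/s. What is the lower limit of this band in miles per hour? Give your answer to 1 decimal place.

10.8–13.8 m/s × 2.237 = 24.2–30.9 mph.

24.2 mph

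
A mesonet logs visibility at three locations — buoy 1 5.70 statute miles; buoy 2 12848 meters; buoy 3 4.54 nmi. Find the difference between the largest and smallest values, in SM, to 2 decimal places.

buoy 2: 12848 m = 7.9834 SM.
buoy 3: 4.54 nmi = 5.2245 SM.
Spread: 7.9834 − 5.2245 = 2.76 SM.

2.76 SM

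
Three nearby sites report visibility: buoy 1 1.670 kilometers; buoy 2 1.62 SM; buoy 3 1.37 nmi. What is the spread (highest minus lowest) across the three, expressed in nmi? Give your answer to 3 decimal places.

0.506 nmi

buoy 1: 1.670 km = 0.90173 nmi.
buoy 2: 1.62 SM = 1.40774 nmi.
Spread: 1.40774 − 0.90173 = 0.506 nmi.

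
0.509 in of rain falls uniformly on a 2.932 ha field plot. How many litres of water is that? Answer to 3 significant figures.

379000 litres

Depth: 0.509 in × 25.4 = 12.9286 mm.
Area: 2.932 ha = 29320 m².
1 mm over 1 m² is 1 L, so volume = 12.9286 × 29320 = 379066.55 L ≈ 379000 L.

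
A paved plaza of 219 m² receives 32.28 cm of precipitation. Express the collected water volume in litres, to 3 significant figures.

70700 litres

Depth: 32.28 cm × 10 = 322.8 mm.
1 mm over 1 m² is 1 L, so volume = 322.8 × 219 = 70693.2 L ≈ 70700 L.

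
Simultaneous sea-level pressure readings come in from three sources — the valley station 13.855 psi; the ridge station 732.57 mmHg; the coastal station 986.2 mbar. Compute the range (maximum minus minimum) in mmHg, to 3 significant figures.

the valley station: 13.855 psi = 716.510 mmHg.
the coastal station: 986.2 mb = 739.711 mmHg.
Spread: 739.711 − 716.510 = 23.2 mmHg.

23.2 mmHg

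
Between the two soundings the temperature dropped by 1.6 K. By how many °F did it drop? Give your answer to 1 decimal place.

Converting a difference, only the 9/5 scale factor applies: Δ°F = 1.6 × 1.8 = 2.9 °F.

2.9 °F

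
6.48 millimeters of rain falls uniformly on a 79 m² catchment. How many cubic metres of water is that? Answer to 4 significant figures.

0.5119 cubic metres

1 mm over 1 m² is 1 L, so volume = 6.48 × 79 = 511.92 L = 0.5119 m³.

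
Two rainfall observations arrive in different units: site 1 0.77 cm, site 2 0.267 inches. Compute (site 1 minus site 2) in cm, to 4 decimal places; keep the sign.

0.0918 cm

site 2: 0.267 in = 0.678180 cm.
Difference: 0.770000 − 0.678180 = 0.0918 cm.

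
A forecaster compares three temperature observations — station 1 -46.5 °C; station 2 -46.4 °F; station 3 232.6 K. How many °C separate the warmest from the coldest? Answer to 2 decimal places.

5.95 °C

station 2: -46.4 °F = -43.556 °C.
station 3: 232.6 K = -40.550 °C.
Spread: (-40.550) − (-46.500) = 5.950 °C.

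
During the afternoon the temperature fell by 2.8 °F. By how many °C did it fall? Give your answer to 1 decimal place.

1.6 °C

A change of 1 °C equals a change of 1.8 °F: Δ°C = 2.8 × 0.5556 = 1.6 °C.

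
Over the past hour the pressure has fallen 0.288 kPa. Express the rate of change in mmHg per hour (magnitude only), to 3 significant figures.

0.288 kPa / 1 h × 7.50062 mmHg/kPa = 2.16 mmHg/h.

2.16 mmHg per hour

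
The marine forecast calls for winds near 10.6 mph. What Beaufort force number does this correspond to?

Beaufort force 3

10.6 mph = 4.7 m/s, which is Beaufort 3 (gentle breeze, 3.4–5.4 m/s).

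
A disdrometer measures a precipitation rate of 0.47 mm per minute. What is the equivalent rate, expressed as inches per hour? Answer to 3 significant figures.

0.47 mm/minute × 0.0393701 in/mm × 60 minute/hour = 1.11 in/hour.

1.11 in/hour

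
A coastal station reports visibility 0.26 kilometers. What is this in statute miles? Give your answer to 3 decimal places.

1 km = 0.621371 SM, so 0.26 × 0.621371 = 0.162 SM.

0.162 SM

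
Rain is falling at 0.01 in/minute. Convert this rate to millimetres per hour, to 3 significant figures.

15.2 mm/hour

0.01 in/minute × 25.4 mm/in × 60 minute/hour = 15.2 mm/hour.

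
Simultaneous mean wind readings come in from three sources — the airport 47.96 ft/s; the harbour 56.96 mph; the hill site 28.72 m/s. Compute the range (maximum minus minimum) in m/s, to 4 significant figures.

14.10 m/s

the airport: 47.96 ft/s = 14.6182 m/s.
the harbour: 56.96 mph = 25.4634 m/s.
Spread: 28.7200 − 14.6182 = 14.10 m/s.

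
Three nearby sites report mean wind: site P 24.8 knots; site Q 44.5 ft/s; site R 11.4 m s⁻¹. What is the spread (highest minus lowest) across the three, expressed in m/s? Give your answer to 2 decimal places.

2.16 m/s

site P: 24.8 kt = 12.7582 m/s.
site Q: 44.5 ft/s = 13.5636 m/s.
Spread: 13.5636 − 11.4000 = 2.16 m/s.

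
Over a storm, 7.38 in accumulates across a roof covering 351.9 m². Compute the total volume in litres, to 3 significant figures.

Depth: 7.38 in × 25.4 = 187.452 mm.
1 mm over 1 m² is 1 L, so volume = 187.452 × 351.9 = 65964.359 L ≈ 66000 L.

66000 litres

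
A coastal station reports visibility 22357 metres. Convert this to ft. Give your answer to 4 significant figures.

73350 ft

1 m = 3.28084 ft, so 22357 × 3.28084 = 73350 ft.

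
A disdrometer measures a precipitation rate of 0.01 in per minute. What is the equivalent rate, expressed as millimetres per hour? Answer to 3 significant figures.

0.01 in/minute × 25.4 mm/in × 60 minute/hour = 15.2 mm/hour.

15.2 mm/hour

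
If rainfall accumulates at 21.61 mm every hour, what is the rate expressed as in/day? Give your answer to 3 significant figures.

20.4 in/day

21.61 mm/hour × 0.0393701 in/mm × 24 hour/day = 20.4 in/day.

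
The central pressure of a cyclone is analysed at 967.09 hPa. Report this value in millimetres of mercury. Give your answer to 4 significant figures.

1 hPa = 0.750062 mmHg, so 967.09 × 0.750062 = 725.4 mmHg.

725.4 mmHg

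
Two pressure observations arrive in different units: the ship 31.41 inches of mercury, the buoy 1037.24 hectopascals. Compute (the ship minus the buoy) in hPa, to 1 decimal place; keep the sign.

26.4 hPa

the ship: 31.41 inHg = 1063.665 hPa.
Difference: 1063.665 − 1037.240 = 26.4 hPa.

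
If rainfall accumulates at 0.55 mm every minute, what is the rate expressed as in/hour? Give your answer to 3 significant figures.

0.55 mm/minute × 0.0393701 in/mm × 60 minute/hour = 1.30 in/hour.

1.30 in/hour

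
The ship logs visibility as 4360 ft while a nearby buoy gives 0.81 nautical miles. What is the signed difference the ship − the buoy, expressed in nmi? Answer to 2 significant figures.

the ship: 4360 ft = 0.71756 nmi.
Difference: 0.71756 − 0.81000 = -0.092 nmi.

-0.092 nmi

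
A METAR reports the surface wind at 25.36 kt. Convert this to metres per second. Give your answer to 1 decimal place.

1 kt = 0.514444 m/s, so 25.36 × 0.514444 = 13.0 m/s.

13.0 m/s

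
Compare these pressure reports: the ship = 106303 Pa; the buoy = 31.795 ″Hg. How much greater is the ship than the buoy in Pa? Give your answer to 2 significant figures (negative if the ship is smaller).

-1400 Pa

the buoy: 31.795 inHg = 107670.24 Pa.
Difference: 106303.00 − 107670.24 = -1400 Pa.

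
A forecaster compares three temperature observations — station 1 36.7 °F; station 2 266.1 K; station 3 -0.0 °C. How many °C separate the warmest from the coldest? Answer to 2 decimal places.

9.66 °C

station 1: 36.7 °F = 2.611 °C.
station 2: 266.1 K = -7.050 °C.
Spread: 2.611 − (-7.050) = 9.661 °C.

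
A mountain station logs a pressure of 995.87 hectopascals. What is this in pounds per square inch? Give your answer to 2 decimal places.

1 hPa = 0.0145038 psi, so 995.87 × 0.0145038 = 14.44 psi.

14.44 psi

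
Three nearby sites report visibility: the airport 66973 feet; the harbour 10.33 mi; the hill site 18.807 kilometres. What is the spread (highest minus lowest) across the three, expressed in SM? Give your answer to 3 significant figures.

2.35 SM

the airport: 66973 ft = 12.6843 SM.
the hill site: 18.807 km = 11.6861 SM.
Spread: 12.6843 − 10.3300 = 2.35 SM.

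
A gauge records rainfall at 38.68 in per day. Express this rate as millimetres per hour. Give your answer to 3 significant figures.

40.9 mm/hour

38.68 in/day × 25.4 mm/in × 0.0416667 day/hour = 40.9 mm/hour.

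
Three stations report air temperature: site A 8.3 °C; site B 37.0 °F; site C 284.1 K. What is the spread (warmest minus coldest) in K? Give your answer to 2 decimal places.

8.17 K

site B: 37.0 °F = 2.778 °C.
site C: 284.1 K = 10.950 °C.
Spread: 10.950 − 2.778 = 8.172 °C.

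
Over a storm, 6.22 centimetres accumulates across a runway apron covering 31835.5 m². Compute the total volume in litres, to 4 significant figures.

Depth: 6.22 cm × 10 = 62.2 mm.
1 mm over 1 m² is 1 L, so volume = 62.2 × 31835.5 = 1980168.1 L ≈ 1980000 L.

1980000 litres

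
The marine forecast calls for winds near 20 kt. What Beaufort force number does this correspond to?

Beaufort force 5

20 kt lies in the Beaufort 5 band (fresh breeze, 17–21 kt).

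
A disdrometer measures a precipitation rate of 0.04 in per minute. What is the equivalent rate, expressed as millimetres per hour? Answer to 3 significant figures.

61.0 mm/hour

0.04 in/minute × 25.4 mm/in × 60 minute/hour = 61.0 mm/hour.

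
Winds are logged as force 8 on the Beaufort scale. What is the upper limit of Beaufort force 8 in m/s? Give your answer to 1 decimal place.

Beaufort 8 (gale) spans 17.2–20.7 m/s.

20.7 m/s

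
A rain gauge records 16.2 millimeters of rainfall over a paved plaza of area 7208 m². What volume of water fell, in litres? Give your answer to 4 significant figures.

116800 litres

1 mm over 1 m² is 1 L, so volume = 16.2 × 7208 = 116769.6 L ≈ 116800 L.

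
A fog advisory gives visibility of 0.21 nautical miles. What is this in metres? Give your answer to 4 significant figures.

1 nmi = 1852 m, so 0.21 × 1852 = 388.9 m.

388.9 m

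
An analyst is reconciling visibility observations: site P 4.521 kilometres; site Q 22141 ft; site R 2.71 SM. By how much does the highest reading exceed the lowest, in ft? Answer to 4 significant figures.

7832 ft

site P: 4.521 km = 14832.68 ft.
site R: 2.71 SM = 14308.80 ft.
Spread: 22141.00 − 14308.80 = 7832 ft.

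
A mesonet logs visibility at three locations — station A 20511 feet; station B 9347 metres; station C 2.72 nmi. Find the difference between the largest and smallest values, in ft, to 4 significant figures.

14140 ft

station B: 9347 m = 30666.01 ft.
station C: 2.72 nmi = 16527.03 ft.
Spread: 30666.01 − 16527.03 = 14140 ft.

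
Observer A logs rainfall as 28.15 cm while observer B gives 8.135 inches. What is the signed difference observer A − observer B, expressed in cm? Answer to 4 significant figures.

7.487 cm

observer B: 8.135 in = 20.66290 cm.
Difference: 28.15000 − 20.66290 = 7.487 cm.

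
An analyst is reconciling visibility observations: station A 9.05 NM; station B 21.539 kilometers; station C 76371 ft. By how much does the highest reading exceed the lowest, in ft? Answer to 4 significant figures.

21380 ft

station A: 9.05 nmi = 54988.85 ft.
station B: 21.539 km = 70666.01 ft.
Spread: 76371.00 − 54988.85 = 21380 ft.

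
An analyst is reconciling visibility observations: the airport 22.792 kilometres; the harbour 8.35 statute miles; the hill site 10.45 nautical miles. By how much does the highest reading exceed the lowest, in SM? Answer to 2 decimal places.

5.81 SM

the airport: 22.792 km = 14.1623 SM.
the hill site: 10.45 nmi = 12.0256 SM.
Spread: 14.1623 − 8.3500 = 5.81 SM.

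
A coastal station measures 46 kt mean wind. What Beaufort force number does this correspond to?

Beaufort force 9

46 kt lies in the Beaufort 9 band (strong gale, 41–47 kt).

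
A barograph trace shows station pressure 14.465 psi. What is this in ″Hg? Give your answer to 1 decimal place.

29.5 inHg

1 psi = 2.03602 inHg, so 14.465 × 2.03602 = 29.5 inHg.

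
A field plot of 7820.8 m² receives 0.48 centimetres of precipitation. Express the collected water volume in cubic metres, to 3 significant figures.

Depth: 0.48 cm × 10 = 4.8 mm.
1 mm over 1 m² is 1 L, so volume = 4.8 × 7820.8 = 37539.84 L = 37.5 m³.

37.5 cubic metres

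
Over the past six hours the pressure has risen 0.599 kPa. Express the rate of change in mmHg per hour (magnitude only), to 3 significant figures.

0.599 kPa / 6 h × 7.50062 mmHg/kPa = 0.749 mmHg/h.

0.749 mmHg per hour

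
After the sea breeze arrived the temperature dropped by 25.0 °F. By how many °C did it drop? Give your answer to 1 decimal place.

13.9 °C

Converting a difference, only the 9/5 scale factor applies: Δ°C = 25.0 × 0.5556 = 13.9 °C.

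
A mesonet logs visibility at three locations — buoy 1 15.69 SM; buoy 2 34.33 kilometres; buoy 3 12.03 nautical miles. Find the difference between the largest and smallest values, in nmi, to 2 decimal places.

buoy 1: 15.69 SM = 13.6342 nmi.
buoy 2: 34.33 km = 18.5367 nmi.
Spread: 18.5367 − 12.0300 = 6.51 nmi.

6.51 nmi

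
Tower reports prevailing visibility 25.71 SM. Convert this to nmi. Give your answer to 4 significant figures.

22.34 nmi

1 SM = 0.868976 nmi, so 25.71 × 0.868976 = 22.34 nmi.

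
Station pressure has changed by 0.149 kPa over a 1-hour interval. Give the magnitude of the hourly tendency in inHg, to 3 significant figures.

0.149 kPa / 1 h × 0.2953 inHg/kPa = 0.0440 inHg/h.

0.0440 inHg per hour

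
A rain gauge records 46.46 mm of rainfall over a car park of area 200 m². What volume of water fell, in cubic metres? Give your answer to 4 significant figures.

1 mm over 1 m² is 1 L, so volume = 46.46 × 200 = 9292 L = 9.292 m³.

9.292 cubic metres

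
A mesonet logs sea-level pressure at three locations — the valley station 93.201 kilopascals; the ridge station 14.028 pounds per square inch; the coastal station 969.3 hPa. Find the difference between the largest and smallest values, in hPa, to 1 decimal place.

the valley station: 93.201 kPa = 932.010 hPa.
the ridge station: 14.028 psi = 967.197 hPa.
Spread: 969.300 − 932.010 = 37.3 hPa.

37.3 hPa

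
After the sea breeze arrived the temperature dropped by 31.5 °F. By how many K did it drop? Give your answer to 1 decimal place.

17.5 K

Converting a difference, only the 9/5 scale factor applies: ΔK = 31.5 × 0.5556 = 17.5 K.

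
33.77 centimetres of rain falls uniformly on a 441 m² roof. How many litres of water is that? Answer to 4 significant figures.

148900 litres

Depth: 33.77 cm × 10 = 337.7 mm.
1 mm over 1 m² is 1 L, so volume = 337.7 × 441 = 148925.7 L ≈ 148900 L.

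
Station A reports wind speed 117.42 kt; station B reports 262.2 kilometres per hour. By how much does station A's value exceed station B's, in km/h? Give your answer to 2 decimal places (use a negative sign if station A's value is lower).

-44.74 km/h

station A: 117.42 kt = 217.4618 km/h.
Difference: 217.4618 − 262.2000 = -44.74 km/h.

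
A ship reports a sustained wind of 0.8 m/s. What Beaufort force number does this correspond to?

Beaufort force 1

0.8 m/s lies in the Beaufort 1 band (light air, 0.3–1.5 m/s).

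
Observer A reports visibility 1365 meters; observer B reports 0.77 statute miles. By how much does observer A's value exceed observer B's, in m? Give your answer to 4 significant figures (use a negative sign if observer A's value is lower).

observer B: 0.77 SM = 1239.195 m.
Difference: 1365.000 − 1239.195 = 125.8 m.

125.8 m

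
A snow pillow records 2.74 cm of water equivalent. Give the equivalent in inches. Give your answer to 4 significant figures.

1 cm = 0.393701 in, so 2.74 × 0.393701 = 1.079 in.

1.079 in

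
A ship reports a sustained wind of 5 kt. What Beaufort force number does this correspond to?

5 kt lies in the Beaufort 2 band (light breeze, 4–6 kt).

Beaufort force 2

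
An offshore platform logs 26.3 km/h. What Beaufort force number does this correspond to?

Beaufort force 4

26.3 km/h = 7.3 m/s, which is Beaufort 4 (moderate breeze, 5.5–7.9 m/s).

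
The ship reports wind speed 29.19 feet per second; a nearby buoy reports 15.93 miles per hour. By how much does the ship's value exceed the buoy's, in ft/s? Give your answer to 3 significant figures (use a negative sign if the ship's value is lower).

the buoy: 15.93 mph = 23.3640 ft/s.
Difference: 29.1900 − 23.3640 = 5.83 ft/s.

5.83 ft/s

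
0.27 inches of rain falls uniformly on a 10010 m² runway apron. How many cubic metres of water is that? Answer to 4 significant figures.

Depth: 0.27 in × 25.4 = 6.858 mm.
1 mm over 1 m² is 1 L, so volume = 6.858 × 10010 = 68648.58 L = 68.65 m³.

68.65 cubic metres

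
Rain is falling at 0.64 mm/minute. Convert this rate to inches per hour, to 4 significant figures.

1.512 in/hour

0.64 mm/minute × 0.0393701 in/mm × 60 minute/hour = 1.512 in/hour.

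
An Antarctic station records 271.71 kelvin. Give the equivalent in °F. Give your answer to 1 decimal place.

29.4 °F

First to °C: -1.44 °C.
Then to °F: 29.4 °F.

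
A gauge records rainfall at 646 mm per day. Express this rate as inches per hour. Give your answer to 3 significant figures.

1.06 in/hour

646 mm/day × 0.0393701 in/mm × 0.0416667 day/hour = 1.06 in/hour.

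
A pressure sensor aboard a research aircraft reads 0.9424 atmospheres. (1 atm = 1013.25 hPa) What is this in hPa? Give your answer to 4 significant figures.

954.9 hPa

1 atm = 1013.25 hPa, so 0.9424 × 1013.25 = 954.9 hPa.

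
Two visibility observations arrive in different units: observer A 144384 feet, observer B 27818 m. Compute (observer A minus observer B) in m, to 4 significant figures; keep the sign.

observer A: 144384 ft = 44008.24 m.
Difference: 44008.24 − 27818.00 = 16190 m.

16190 m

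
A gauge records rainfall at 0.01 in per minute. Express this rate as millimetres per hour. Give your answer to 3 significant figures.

0.01 in/minute × 25.4 mm/in × 60 minute/hour = 15.2 mm/hour.

15.2 mm/hour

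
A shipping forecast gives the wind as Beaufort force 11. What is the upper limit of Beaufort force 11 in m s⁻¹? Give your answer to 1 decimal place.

32.6 m/s

Beaufort 11 (violent storm) spans 28.5–32.6 m/s.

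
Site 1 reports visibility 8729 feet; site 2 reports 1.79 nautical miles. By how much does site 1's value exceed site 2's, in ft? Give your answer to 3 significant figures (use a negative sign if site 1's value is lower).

site 2: 1.79 nmi = 10876.25 ft.
Difference: 8729.00 − 10876.25 = -2150 ft.

-2150 ft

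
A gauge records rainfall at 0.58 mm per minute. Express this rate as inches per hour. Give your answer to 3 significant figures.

0.58 mm/minute × 0.0393701 in/mm × 60 minute/hour = 1.37 in/hour.

1.37 in/hour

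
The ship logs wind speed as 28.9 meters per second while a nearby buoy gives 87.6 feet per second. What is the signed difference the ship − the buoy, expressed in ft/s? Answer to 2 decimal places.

7.22 ft/s

the ship: 28.9 m/s = 94.8163 ft/s.
Difference: 94.8163 − 87.6000 = 7.22 ft/s.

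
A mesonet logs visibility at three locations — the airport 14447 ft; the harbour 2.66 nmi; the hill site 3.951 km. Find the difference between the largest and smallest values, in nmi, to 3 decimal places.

0.527 nmi

the airport: 14447 ft = 2.37767 nmi.
the hill site: 3.951 km = 2.13337 nmi.
Spread: 2.66000 − 2.13337 = 0.527 nmi.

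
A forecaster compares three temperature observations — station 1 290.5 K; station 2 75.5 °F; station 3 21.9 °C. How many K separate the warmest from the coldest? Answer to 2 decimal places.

station 1: 290.5 K = 17.350 °C.
station 2: 75.5 °F = 24.167 °C.
Spread: 24.167 − 17.350 = 6.817 °C.

6.82 K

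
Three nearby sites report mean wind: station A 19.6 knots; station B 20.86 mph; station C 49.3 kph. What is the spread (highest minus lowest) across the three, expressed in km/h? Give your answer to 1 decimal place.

station A: 19.6 kt = 36.299 km/h.
station B: 20.86 mph = 33.571 km/h.
Spread: 49.300 − 33.571 = 15.7 km/h.

15.7 km/h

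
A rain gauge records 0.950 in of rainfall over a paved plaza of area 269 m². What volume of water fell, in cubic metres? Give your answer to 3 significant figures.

Depth: 0.950 in × 25.4 = 24.13 mm.
1 mm over 1 m² is 1 L, so volume = 24.13 × 269 = 6490.97 L = 6.49 m³.

6.49 cubic metres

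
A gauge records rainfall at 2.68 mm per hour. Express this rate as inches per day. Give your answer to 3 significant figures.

2.53 in/day

2.68 mm/hour × 0.0393701 in/mm × 24 hour/day = 2.53 in/day.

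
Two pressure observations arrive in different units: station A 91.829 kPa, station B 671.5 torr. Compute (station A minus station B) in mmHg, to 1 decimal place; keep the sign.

station A: 91.829 kPa = 688.774 mmHg.
Difference: 688.774 − 671.500 = 17.3 mmHg.

17.3 mmHg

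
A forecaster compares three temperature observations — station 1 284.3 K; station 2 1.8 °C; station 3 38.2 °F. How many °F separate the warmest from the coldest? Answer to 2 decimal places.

station 1: 284.3 K = 11.150 °C.
station 3: 38.2 °F = 3.444 °C.
Spread: 11.150 − 1.800 = 9.350 °C = 16.83 °F.

16.83 °F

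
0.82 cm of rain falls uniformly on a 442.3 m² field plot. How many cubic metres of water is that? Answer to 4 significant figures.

3.627 cubic metres

Depth: 0.82 cm × 10 = 8.2 mm.
1 mm over 1 m² is 1 L, so volume = 8.2 × 442.3 = 3626.86 L = 3.627 m³.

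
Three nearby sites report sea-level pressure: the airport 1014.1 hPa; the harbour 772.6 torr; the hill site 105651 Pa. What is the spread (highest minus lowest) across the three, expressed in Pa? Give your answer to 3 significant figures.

4240 Pa

the airport: 1014.1 hPa = 101410.00 Pa.
the harbour: 772.6 mmHg = 103004.88 Pa.
Spread: 105651.00 − 101410.00 = 4240 Pa.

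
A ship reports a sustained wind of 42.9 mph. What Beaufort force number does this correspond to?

Beaufort force 8

42.9 mph = 19.2 m/s, which is Beaufort 8 (gale, 17.2–20.7 m/s).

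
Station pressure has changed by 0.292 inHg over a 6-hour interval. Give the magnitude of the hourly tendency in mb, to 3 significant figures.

0.292 inHg / 6 h × 33.8639 mb/inHg = 1.65 mb/h.

1.65 mb per hour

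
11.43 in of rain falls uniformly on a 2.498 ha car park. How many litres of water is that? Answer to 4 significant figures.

7252000 litres

Depth: 11.43 in × 25.4 = 290.322 mm.
Area: 2.498 ha = 24980 m².
1 mm over 1 m² is 1 L, so volume = 290.322 × 24980 = 7252243.6 L ≈ 7252000 L.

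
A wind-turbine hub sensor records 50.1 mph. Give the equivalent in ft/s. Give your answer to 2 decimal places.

73.48 ft/s

1 mph = 1.46667 ft/s, so 50.1 × 1.46667 = 73.48 ft/s.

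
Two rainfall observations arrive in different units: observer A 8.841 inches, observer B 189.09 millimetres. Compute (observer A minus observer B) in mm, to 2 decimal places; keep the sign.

observer A: 8.841 in = 224.5614 mm.
Difference: 224.5614 − 189.0900 = 35.47 mm.

35.47 mm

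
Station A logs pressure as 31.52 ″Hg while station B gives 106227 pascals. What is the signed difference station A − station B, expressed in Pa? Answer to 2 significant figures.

510 Pa

station A: 31.52 inHg = 106738.98 Pa.
Difference: 106738.98 − 106227.00 = 510 Pa.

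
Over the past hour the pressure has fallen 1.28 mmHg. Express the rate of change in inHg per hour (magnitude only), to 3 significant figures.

1.28 mmHg / 1 h × 0.0393701 inHg/mmHg = 0.0504 inHg/h.

0.0504 inHg per hour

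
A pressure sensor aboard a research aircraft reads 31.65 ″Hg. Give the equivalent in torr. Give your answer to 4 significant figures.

1 inHg = 25.4 mmHg, so 31.65 × 25.4 = 803.9 mmHg.

803.9 mmHg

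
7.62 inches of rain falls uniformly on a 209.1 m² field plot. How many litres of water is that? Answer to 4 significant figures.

40470 litres

Depth: 7.62 in × 25.4 = 193.548 mm.
1 mm over 1 m² is 1 L, so volume = 193.548 × 209.1 = 40470.887 L ≈ 40470 L.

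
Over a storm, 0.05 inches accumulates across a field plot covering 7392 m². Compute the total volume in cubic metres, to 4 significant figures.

9.388 cubic metres

Depth: 0.05 in × 25.4 = 1.27 mm.
1 mm over 1 m² is 1 L, so volume = 1.27 × 7392 = 9387.84 L = 9.388 m³.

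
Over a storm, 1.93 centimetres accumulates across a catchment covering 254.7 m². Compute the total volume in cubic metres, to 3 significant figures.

Depth: 1.93 cm × 10 = 19.3 mm.
1 mm over 1 m² is 1 L, so volume = 19.3 × 254.7 = 4915.71 L = 4.92 m³.

4.92 cubic metres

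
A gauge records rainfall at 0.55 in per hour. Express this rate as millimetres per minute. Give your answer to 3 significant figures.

0.55 in/hour × 25.4 mm/in × 0.0166667 hour/minute = 0.233 mm/minute.

0.233 mm/minute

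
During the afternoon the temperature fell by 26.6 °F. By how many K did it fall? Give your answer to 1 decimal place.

14.8 K

For a temperature change the 32° offset cancels: ΔK = 26.6 × 0.5556 = 14.8 K.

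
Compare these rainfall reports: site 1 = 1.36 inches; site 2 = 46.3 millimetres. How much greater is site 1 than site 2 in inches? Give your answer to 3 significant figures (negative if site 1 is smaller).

site 2: 46.3 mm = 1.82283 in.
Difference: 1.36000 − 1.82283 = -0.463 in.

-0.463 in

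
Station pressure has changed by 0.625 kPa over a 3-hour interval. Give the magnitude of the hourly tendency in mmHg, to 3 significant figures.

1.56 mmHg per hour

0.625 kPa / 3 h × 7.50062 mmHg/kPa = 1.56 mmHg/h.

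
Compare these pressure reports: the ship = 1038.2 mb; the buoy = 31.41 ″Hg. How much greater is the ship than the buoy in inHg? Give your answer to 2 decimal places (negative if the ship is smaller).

-0.75 inHg

the ship: 1038.2 mb = 30.6580 inHg.
Difference: 30.6580 − 31.4100 = -0.75 inHg.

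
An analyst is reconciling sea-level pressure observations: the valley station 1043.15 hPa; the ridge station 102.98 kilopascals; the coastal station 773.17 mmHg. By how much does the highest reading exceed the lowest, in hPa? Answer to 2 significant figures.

13 hPa

the ridge station: 102.98 kPa = 1029.80 hPa.
the coastal station: 773.17 mmHg = 1030.81 hPa.
Spread: 1043.15 − 1029.80 = 13 hPa.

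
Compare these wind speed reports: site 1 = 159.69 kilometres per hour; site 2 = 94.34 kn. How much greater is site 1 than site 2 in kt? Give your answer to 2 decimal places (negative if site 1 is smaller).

site 1: 159.69 km/h = 86.2257 kt.
Difference: 86.2257 − 94.3400 = -8.11 kt.

-8.11 kt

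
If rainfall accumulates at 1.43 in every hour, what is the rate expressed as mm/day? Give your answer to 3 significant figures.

872 mm/day

1.43 in/hour × 25.4 mm/in × 24 hour/day = 872 mm/day.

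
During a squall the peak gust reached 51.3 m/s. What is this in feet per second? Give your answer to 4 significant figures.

168.3 ft/s

1 m/s = 3.28084 ft/s, so 51.3 × 3.28084 = 168.3 ft/s.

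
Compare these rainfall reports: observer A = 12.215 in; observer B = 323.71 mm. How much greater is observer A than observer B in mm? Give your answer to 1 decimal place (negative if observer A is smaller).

-13.4 mm

observer A: 12.215 in = 310.261 mm.
Difference: 310.261 − 323.710 = -13.4 mm.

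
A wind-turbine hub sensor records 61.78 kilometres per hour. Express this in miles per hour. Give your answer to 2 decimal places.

38.39 mph

1 km/h = 0.621371 mph, so 61.78 × 0.621371 = 38.39 mph.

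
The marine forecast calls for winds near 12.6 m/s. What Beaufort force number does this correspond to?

Beaufort force 6

12.6 m/s lies in the Beaufort 6 band (strong breeze, 10.8–13.8 m/s).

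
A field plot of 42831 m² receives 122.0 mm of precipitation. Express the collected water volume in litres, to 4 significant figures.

1 mm over 1 m² is 1 L, so volume = 122 × 42831 = 5225382 L ≈ 5225000 L.

5225000 litres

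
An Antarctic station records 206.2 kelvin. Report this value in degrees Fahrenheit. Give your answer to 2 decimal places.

First to °C: -66.95 °C.
Then to °F: -88.51 °F.

-88.51 °F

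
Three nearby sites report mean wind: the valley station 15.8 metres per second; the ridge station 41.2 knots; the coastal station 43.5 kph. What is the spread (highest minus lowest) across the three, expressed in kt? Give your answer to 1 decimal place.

the valley station: 15.8 m/s = 30.713 kt.
the coastal station: 43.5 km/h = 23.488 kt.
Spread: 41.200 − 23.488 = 17.7 kt.

17.7 kt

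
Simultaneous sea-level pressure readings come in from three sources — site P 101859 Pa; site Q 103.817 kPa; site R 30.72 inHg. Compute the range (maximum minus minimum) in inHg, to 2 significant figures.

0.64 inHg

site P: 101859 Pa = 30.0789 inHg.
site Q: 103.817 kPa = 30.6571 inHg.
Spread: 30.7200 − 30.0789 = 0.64 inHg.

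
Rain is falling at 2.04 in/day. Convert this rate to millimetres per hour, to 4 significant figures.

2.159 mm/hour

2.04 in/day × 25.4 mm/in × 0.0416667 day/hour = 2.159 mm/hour.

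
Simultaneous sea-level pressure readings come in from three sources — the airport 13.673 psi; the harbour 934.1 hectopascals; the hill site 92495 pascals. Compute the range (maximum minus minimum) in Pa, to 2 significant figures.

1800 Pa

the airport: 13.673 psi = 94272.02 Pa.
the harbour: 934.1 hPa = 93410.00 Pa.
Spread: 94272.02 − 92495.00 = 1800 Pa.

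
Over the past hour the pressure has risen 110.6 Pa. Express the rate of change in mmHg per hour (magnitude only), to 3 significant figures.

0.830 mmHg per hour

110.6 Pa / 1 h × 0.00750062 mmHg/Pa = 0.830 mmHg/h.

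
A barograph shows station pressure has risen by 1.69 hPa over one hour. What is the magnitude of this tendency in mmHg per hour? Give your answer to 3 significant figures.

1.27 mmHg per hour

1.69 hPa / 1 h × 0.750062 mmHg/hPa = 1.27 mmHg/h.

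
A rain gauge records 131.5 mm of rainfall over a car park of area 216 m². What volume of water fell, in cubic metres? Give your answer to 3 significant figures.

1 mm over 1 m² is 1 L, so volume = 131.5 × 216 = 28404 L = 28.4 m³.

28.4 cubic metres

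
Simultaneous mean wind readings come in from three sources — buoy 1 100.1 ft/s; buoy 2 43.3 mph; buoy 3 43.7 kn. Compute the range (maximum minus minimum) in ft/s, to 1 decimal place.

buoy 2: 43.3 mph = 63.507 ft/s.
buoy 3: 43.7 kt = 73.757 ft/s.
Spread: 100.100 − 63.507 = 36.6 ft/s.

36.6 ft/s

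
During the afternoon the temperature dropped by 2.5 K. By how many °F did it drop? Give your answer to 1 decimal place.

4.5 °F

Converting a difference, only the 9/5 scale factor applies: Δ°F = 2.5 × 1.8 = 4.5 °F.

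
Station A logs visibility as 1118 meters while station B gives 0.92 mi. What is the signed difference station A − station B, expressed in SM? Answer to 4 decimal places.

station A: 1118 m = 0.694693 SM.
Difference: 0.694693 − 0.920000 = -0.2253 SM.

-0.2253 SM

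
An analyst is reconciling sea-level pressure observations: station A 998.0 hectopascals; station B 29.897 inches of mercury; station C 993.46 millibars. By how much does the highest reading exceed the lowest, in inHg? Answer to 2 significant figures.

0.56 inHg

station A: 998.0 hPa = 29.4709 inHg.
station C: 993.46 mb = 29.3369 inHg.
Spread: 29.8970 − 29.3369 = 0.56 inHg.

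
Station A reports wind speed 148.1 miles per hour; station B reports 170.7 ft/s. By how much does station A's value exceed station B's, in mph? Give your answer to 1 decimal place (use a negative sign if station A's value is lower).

31.7 mph

station B: 170.7 ft/s = 116.386 mph.
Difference: 148.100 − 116.386 = 31.7 mph.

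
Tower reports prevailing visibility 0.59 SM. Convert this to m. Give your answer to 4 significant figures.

1 SM = 1609.34 m, so 0.59 × 1609.34 = 949.5 m.

949.5 m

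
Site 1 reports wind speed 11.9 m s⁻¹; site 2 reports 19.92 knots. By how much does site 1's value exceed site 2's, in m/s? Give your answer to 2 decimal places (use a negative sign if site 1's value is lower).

site 2: 19.92 kt = 10.2477 m/s.
Difference: 11.9000 − 10.2477 = 1.65 m/s.

1.65 m/s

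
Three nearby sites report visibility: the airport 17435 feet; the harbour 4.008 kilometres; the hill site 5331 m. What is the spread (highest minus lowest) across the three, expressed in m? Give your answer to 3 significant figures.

the airport: 17435 ft = 5314.19 m.
the harbour: 4.008 km = 4008.00 m.
Spread: 5331.00 − 4008.00 = 1320 m.

1320 m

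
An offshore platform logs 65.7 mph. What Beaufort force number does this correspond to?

Beaufort force 11

65.7 mph = 29.4 m/s, which is Beaufort 11 (violent storm, 28.5–32.6 m/s).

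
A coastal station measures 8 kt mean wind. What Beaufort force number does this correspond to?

Beaufort force 3

8 kt lies in the Beaufort 3 band (gentle breeze, 7–10 kt).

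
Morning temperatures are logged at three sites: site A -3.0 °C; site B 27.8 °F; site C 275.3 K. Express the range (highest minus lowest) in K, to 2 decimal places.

5.15 K

site B: 27.8 °F = -2.333 °C.
site C: 275.3 K = 2.150 °C.
Spread: 2.150 − (-3.000) = 5.150 °C.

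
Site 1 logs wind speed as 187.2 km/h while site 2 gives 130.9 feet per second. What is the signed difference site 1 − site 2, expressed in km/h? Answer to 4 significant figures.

site 2: 130.9 ft/s = 143.6340 km/h.
Difference: 187.2000 − 143.6340 = 43.57 km/h.

43.57 km/h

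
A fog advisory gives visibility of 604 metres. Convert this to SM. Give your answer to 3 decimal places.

1 m = 0.000621371 SM, so 604 × 0.000621371 = 0.375 SM.

0.375 SM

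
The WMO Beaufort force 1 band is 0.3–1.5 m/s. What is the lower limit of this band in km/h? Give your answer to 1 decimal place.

0.3–1.5 m/s × 3.6 = 1.1–5.4 km/h.

1.1 km/h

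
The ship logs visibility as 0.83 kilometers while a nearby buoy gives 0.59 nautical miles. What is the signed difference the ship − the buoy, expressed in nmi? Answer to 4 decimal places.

the ship: 0.83 km = 0.448164 nmi.
Difference: 0.448164 − 0.590000 = -0.1418 nmi.

-0.1418 nmi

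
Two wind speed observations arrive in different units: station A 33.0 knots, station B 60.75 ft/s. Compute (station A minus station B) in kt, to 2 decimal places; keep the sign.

station B: 60.75 ft/s = 35.9934 kt.
Difference: 33.0000 − 35.9934 = -2.99 kt.

-2.99 kt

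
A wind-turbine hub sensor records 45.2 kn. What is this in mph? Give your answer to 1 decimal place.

1 kt = 1.15078 mph, so 45.2 × 1.15078 = 52.0 mph.

52.0 mph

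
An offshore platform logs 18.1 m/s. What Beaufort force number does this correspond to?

Beaufort force 8

18.1 m/s lies in the Beaufort 8 band (gale, 17.2–20.7 m/s).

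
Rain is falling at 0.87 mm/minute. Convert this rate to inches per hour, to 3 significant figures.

0.87 mm/minute × 0.0393701 in/mm × 60 minute/hour = 2.06 in/hour.

2.06 in/hour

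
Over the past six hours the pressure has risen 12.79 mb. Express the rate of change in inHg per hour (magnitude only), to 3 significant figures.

12.79 mb / 6 h × 0.02953 inHg/mb = 0.0629 inHg/h.

0.0629 inHg per hour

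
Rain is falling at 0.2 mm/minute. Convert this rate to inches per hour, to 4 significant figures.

0.4724 in/hour

0.2 mm/minute × 0.0393701 in/mm × 60 minute/hour = 0.4724 in/hour.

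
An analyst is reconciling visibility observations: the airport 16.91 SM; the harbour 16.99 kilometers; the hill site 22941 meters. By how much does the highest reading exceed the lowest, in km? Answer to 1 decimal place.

the airport: 16.91 SM = 27.214 km.
the hill site: 22941 m = 22.941 km.
Spread: 27.214 − 16.990 = 10.2 km.

10.2 km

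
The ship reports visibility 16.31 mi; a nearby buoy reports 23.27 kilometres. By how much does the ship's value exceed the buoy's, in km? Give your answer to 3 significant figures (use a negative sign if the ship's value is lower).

the ship: 16.31 SM = 26.2484 km.
Difference: 26.2484 − 23.2700 = 2.98 km.

2.98 km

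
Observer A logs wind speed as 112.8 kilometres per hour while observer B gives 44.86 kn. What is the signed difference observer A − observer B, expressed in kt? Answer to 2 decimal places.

observer A: 112.8 km/h = 60.9071 kt.
Difference: 60.9071 − 44.8600 = 16.05 kt.

16.05 kt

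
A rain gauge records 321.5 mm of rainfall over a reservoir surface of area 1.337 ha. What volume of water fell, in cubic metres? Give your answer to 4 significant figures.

Area: 1.337 ha = 13370 m².
1 mm over 1 m² is 1 L, so volume = 321.5 × 13370 = 4298455 L = 4298 m³.

4298 cubic metres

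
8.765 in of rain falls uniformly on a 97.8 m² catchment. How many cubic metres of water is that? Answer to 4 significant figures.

Depth: 8.765 in × 25.4 = 222.631 mm.
1 mm over 1 m² is 1 L, so volume = 222.631 × 97.8 = 21773.312 L = 21.77 m³.

21.77 cubic metres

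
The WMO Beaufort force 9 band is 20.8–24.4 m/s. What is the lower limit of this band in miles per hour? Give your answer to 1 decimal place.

20.8–24.4 m/s × 2.237 = 46.5–54.6 mph.

46.5 mph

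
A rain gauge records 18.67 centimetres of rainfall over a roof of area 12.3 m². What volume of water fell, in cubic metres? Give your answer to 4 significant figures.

2.296 cubic metres

Depth: 18.67 cm × 10 = 186.7 mm.
1 mm over 1 m² is 1 L, so volume = 186.7 × 12.3 = 2296.41 L = 2.296 m³.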